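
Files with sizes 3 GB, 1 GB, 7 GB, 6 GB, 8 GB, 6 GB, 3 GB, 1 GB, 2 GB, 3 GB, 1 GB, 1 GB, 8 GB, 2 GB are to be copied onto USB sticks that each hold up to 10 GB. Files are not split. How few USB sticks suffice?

6

Total = 8 + 8 + 7 + 6 + 6 + 3 + 3 + 3 + 2 + 2 + 1 + 1 + 1 + 1 = 52 GB.
Lower bound: ⌈52/10⌉ = 6 USB sticks.
A packing using 6 USB sticks:
  USB stick 1: 8 + 2 = 10
  USB stick 2: 8 + 2 = 10
  USB stick 3: 7 + 3 = 10
  USB stick 4: 6 + 3 + 1 = 10
  USB stick 5: 6 + 3 + 1 = 10
  USB stick 6: 1 + 1 = 2
This matches the lower bound, so 6 is optimal.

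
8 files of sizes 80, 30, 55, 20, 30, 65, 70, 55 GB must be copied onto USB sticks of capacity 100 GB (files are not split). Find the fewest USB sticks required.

5

Total = 80 + 70 + 65 + 55 + 55 + 30 + 30 + 20 = 405 GB.
Lower bound: ⌈405/100⌉ = 5 USB sticks.
A packing using 5 USB sticks:
  USB stick 1: 80 + 20 = 100
  USB stick 2: 70 + 30 = 100
  USB stick 3: 65 + 30 = 95
  USB stick 4: 55 = 55
  USB stick 5: 55 = 55
This matches the lower bound, so 5 is optimal.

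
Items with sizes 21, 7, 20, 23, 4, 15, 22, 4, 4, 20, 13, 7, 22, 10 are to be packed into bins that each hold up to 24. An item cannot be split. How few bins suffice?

Total = 23 + 22 + 22 + 21 + 20 + 20 + 15 + 13 + 10 + 7 + 7 + 4 + 4 + 4 = 192.
Lower bound: ⌈192/24⌉ = 8 bins.
A packing using 9 bins:
  bin 1: 23 = 23
  bin 2: 22 = 22
  bin 3: 22 = 22
  bin 4: 21 = 21
  bin 5: 20 + 4 = 24
  bin 6: 20 + 4 = 24
  bin 7: 15 + 7 = 22
  bin 8: 13 + 10 = 23
  bin 9: 7 + 4 = 11
No arrangement into 8 bins stays within capacity, so 9 is optimal.

9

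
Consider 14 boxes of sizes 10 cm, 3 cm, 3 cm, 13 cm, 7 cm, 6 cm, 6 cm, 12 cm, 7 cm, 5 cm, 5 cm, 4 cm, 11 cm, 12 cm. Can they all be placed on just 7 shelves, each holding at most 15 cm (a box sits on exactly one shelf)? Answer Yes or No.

Total = 104 cm; ⌈104/15⌉ = 7.
The bound of 7 does not rule out 7, but exhaustive search shows no assignment into 7 shelves of capacity 15 cm exists — the minimum is 8.

No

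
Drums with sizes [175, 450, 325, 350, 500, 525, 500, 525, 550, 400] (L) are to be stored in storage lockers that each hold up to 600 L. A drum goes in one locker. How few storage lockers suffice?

Total = 550 + 525 + 525 + 500 + 500 + 450 + 400 + 350 + 325 + 175 = 4300 L.
Lower bound: ⌈4300/600⌉ = 8 storage lockers.
Also, 9 drums each exceed 300 L, and no two of those can share a locker, so at least 9 storage lockers are needed.
A packing using 9 storage lockers:
  locker 1: 550 = 550
  locker 2: 525 = 525
  locker 3: 525 = 525
  locker 4: 500 = 500
  locker 5: 500 = 500
  locker 6: 450 = 450
  locker 7: 400 + 175 = 575
  locker 8: 350 = 350
  locker 9: 325 = 325
This matches the lower bound, so 9 is optimal.

9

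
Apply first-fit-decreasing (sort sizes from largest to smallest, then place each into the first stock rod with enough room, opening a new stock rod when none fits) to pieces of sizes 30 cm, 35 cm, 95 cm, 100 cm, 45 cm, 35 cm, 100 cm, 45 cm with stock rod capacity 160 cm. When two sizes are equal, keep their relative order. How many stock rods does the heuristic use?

Sorted descending: 100, 100, 95, 45, 45, 35, 35, 30.
  100 → stock rod 1 (new)  [load 100/160]
  100 → stock rod 2 (new)  [load 100/160]
  95 → stock rod 3 (new)  [load 95/160]
  45 → stock rod 1  [load 145/160]
  45 → stock rod 2  [load 145/160]
  35 → stock rod 3  [load 130/160]
  35 → stock rod 4 (new)  [load 35/160]
  30 → stock rod 3  [load 160/160]
4 stock rods opened.

4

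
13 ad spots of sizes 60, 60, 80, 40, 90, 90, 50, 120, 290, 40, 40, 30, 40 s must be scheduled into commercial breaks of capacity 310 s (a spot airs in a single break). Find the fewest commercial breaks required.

Total = 290 + 120 + 90 + 90 + 80 + 60 + 60 + 50 + 40 + 40 + 40 + 40 + 30 = 1030 s.
Lower bound: ⌈1030/310⌉ = 4 commercial breaks.
A packing using 4 commercial breaks:
  break 1: 290 = 290
  break 2: 120 + 90 + 90 = 300
  break 3: 80 + 60 + 60 + 50 + 40 = 290
  break 4: 40 + 40 + 40 + 30 = 150
This matches the lower bound, so 4 is optimal.

4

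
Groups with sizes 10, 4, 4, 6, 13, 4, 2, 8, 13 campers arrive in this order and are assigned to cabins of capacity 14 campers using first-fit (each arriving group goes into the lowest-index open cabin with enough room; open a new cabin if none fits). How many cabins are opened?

5

  10 → cabin 1 (new)  [load 10/14]
  4 → cabin 1  [load 14/14]
  4 → cabin 2 (new)  [load 4/14]
  6 → cabin 2  [load 10/14]
  13 → cabin 3 (new)  [load 13/14]
  4 → cabin 2  [load 14/14]
  2 → cabin 4 (new)  [load 2/14]
  8 → cabin 4  [load 10/14]
  13 → cabin 5 (new)  [load 13/14]
5 cabins opened.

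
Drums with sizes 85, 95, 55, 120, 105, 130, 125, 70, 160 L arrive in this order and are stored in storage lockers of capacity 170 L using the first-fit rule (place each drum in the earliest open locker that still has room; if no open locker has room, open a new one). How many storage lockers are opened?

  85 → locker 1 (new)  [load 85/170]
  95 → locker 2 (new)  [load 95/170]
  55 → locker 1  [load 140/170]
  120 → locker 3 (new)  [load 120/170]
  105 → locker 4 (new)  [load 105/170]
  130 → locker 5 (new)  [load 130/170]
  125 → locker 6 (new)  [load 125/170]
  70 → locker 2  [load 165/170]
  160 → locker 7 (new)  [load 160/170]
7 storage lockers opened.

7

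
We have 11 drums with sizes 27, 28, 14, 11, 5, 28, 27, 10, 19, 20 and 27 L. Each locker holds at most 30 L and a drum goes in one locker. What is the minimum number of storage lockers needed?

8

Total = 28 + 28 + 27 + 27 + 27 + 20 + 19 + 14 + 11 + 10 + 5 = 216 L.
Lower bound: ⌈216/30⌉ = 8 storage lockers.
A packing using 8 storage lockers:
  locker 1: 28 = 28
  locker 2: 28 = 28
  locker 3: 27 = 27
  locker 4: 27 = 27
  locker 5: 27 = 27
  locker 6: 20 + 10 = 30
  locker 7: 19 + 11 = 30
  locker 8: 14 + 5 = 19
This matches the lower bound, so 8 is optimal.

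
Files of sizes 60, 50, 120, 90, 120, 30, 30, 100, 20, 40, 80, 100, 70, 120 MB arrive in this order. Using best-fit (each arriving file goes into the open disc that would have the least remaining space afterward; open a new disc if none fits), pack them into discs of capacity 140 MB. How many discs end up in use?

  60 → disc 1 (new)  [load 60/140]
  50 → disc 1  [load 110/140]
  120 → disc 2 (new)  [load 120/140]
  90 → disc 3 (new)  [load 90/140]
  120 → disc 4 (new)  [load 120/140]
  30 → disc 1  [load 140/140]
  30 → disc 3  [load 120/140]
  100 → disc 5 (new)  [load 100/140]
  20 → disc 2  [load 140/140]
  40 → disc 5  [load 140/140]
  80 → disc 6 (new)  [load 80/140]
  100 → disc 7 (new)  [load 100/140]
  70 → disc 8 (new)  [load 70/140]
  120 → disc 9 (new)  [load 120/140]
9 discs opened.

9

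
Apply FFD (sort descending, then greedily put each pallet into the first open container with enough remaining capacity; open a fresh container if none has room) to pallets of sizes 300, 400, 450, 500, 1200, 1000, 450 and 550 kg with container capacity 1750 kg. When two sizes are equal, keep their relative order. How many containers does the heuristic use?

Sorted descending: 1200, 1000, 550, 500, 450, 450, 400, 300.
  1200 → container 1 (new)  [load 1200/1750]
  1000 → container 2 (new)  [load 1000/1750]
  550 → container 1  [load 1750/1750]
  500 → container 2  [load 1500/1750]
  450 → container 3 (new)  [load 450/1750]
  450 → container 3  [load 900/1750]
  400 → container 3  [load 1300/1750]
  300 → container 3  [load 1600/1750]
3 containers opened.

3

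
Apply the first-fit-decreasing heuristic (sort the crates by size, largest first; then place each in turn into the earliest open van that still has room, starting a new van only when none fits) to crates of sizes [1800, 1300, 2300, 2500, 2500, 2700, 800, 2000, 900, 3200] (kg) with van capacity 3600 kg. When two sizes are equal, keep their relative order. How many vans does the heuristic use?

Sorted descending: 3200, 2700, 2500, 2500, 2300, 2000, 1800, 1300, 900, 800.
  3200 → van 1 (new)  [load 3200/3600]
  2700 → van 2 (new)  [load 2700/3600]
  2500 → van 3 (new)  [load 2500/3600]
  2500 → van 4 (new)  [load 2500/3600]
  2300 → van 5 (new)  [load 2300/3600]
  2000 → van 6 (new)  [load 2000/3600]
  1800 → van 7 (new)  [load 1800/3600]
  1300 → van 5  [load 3600/3600]
  900 → van 2  [load 3600/3600]
  800 → van 3  [load 3300/3600]
7 vans opened.

7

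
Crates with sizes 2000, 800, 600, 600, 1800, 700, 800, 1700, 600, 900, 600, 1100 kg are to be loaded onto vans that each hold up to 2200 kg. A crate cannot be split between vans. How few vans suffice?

7

Total = 2000 + 1800 + 1700 + 1100 + 900 + 800 + 800 + 700 + 600 + 600 + 600 + 600 = 12200 kg.
Lower bound: ⌈12200/2200⌉ = 6 vans.
A packing using 7 vans:
  van 1: 2000 = 2000
  van 2: 1800 = 1800
  van 3: 1700 = 1700
  van 4: 1100 + 900 = 2000
  van 5: 800 + 800 + 600 = 2200
  van 6: 700 + 600 + 600 = 1900
  van 7: 600 = 600
No arrangement into 6 vans stays within capacity, so 7 is optimal.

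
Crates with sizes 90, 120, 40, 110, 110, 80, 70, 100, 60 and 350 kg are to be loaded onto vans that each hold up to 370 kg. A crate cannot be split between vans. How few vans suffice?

Total = 350 + 120 + 110 + 110 + 100 + 90 + 80 + 70 + 60 + 40 = 1130 kg.
Lower bound: ⌈1130/370⌉ = 4 vans.
A packing using 4 vans:
  van 1: 350 = 350
  van 2: 120 + 110 + 110 = 340
  van 3: 100 + 90 + 80 + 70 = 340
  van 4: 60 + 40 = 100
This matches the lower bound, so 4 is optimal.

4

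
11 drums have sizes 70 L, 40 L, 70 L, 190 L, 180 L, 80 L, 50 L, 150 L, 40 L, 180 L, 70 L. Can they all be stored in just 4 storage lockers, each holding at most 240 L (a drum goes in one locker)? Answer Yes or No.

Total = 1120 L; ⌈1120/240⌉ = 5.
At least 5 storage lockers are required, but only 4 are allowed.

No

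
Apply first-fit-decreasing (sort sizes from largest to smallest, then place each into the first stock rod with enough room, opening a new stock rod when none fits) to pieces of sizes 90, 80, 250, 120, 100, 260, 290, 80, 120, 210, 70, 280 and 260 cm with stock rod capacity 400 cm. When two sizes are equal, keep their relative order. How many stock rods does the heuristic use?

6

Sorted descending: 290, 280, 260, 260, 250, 210, 120, 120, 100, 90, 80, 80, 70.
  290 → stock rod 1 (new)  [load 290/400]
  280 → stock rod 2 (new)  [load 280/400]
  260 → stock rod 3 (new)  [load 260/400]
  260 → stock rod 4 (new)  [load 260/400]
  250 → stock rod 5 (new)  [load 250/400]
  210 → stock rod 6 (new)  [load 210/400]
  120 → stock rod 2  [load 400/400]
  120 → stock rod 3  [load 380/400]
  100 → stock rod 1  [load 390/400]
  90 → stock rod 4  [load 350/400]
  80 → stock rod 5  [load 330/400]
  80 → stock rod 6  [load 290/400]
  70 → stock rod 5  [load 400/400]
6 stock rods opened.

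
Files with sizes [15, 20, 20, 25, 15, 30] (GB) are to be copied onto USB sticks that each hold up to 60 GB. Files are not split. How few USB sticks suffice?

3

Total = 30 + 25 + 20 + 20 + 15 + 15 = 125 GB.
Lower bound: ⌈125/60⌉ = 3 USB sticks.
A packing using 3 USB sticks:
  USB stick 1: 30 + 25 = 55
  USB stick 2: 20 + 20 + 15 = 55
  USB stick 3: 15 = 15
This matches the lower bound, so 3 is optimal.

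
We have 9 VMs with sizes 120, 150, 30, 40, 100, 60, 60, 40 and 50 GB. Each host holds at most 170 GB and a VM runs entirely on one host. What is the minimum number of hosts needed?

Total = 150 + 120 + 100 + 60 + 60 + 50 + 40 + 40 + 30 = 650 GB.
Lower bound: ⌈650/170⌉ = 4 hosts.
A packing using 4 hosts:
  host 1: 150 = 150
  host 2: 120 + 50 = 170
  host 3: 100 + 60 = 160
  host 4: 60 + 40 + 40 + 30 = 170
This matches the lower bound, so 4 is optimal.

4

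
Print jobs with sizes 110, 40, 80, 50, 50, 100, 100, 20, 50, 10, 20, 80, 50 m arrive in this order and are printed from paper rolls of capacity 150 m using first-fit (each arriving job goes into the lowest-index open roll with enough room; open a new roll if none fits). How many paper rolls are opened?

6

  110 → roll 1 (new)  [load 110/150]
  40 → roll 1  [load 150/150]
  80 → roll 2 (new)  [load 80/150]
  50 → roll 2  [load 130/150]
  50 → roll 3 (new)  [load 50/150]
  100 → roll 3  [load 150/150]
  100 → roll 4 (new)  [load 100/150]
  20 → roll 2  [load 150/150]
  50 → roll 4  [load 150/150]
  10 → roll 5 (new)  [load 10/150]
  20 → roll 5  [load 30/150]
  80 → roll 5  [load 110/150]
  50 → roll 6 (new)  [load 50/150]
6 paper rolls opened.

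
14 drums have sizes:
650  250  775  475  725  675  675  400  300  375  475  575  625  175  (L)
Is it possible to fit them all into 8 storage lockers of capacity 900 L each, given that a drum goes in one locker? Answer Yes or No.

Total = 7150 L; ⌈7150/900⌉ = 8.
9 drums each exceed half the capacity and cannot share a locker, forcing at least 9 storage lockers.
At least 9 storage lockers are required, but only 8 are allowed.

No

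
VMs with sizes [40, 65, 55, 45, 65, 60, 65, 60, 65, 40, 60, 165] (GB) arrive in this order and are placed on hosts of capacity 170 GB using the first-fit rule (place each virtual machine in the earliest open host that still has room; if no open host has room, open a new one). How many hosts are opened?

  40 → host 1 (new)  [load 40/170]
  65 → host 1  [load 105/170]
  55 → host 1  [load 160/170]
  45 → host 2 (new)  [load 45/170]
  65 → host 2  [load 110/170]
  60 → host 2  [load 170/170]
  65 → host 3 (new)  [load 65/170]
  60 → host 3  [load 125/170]
  65 → host 4 (new)  [load 65/170]
  40 → host 3  [load 165/170]
  60 → host 4  [load 125/170]
  165 → host 5 (new)  [load 165/170]
5 hosts opened.

5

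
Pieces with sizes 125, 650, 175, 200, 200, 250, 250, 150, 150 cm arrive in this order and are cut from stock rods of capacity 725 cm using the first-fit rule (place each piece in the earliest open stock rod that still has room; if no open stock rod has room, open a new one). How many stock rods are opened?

  125 → stock rod 1 (new)  [load 125/725]
  650 → stock rod 2 (new)  [load 650/725]
  175 → stock rod 1  [load 300/725]
  200 → stock rod 1  [load 500/725]
  200 → stock rod 1  [load 700/725]
  250 → stock rod 3 (new)  [load 250/725]
  250 → stock rod 3  [load 500/725]
  150 → stock rod 3  [load 650/725]
  150 → stock rod 4 (new)  [load 150/725]
4 stock rods opened.

4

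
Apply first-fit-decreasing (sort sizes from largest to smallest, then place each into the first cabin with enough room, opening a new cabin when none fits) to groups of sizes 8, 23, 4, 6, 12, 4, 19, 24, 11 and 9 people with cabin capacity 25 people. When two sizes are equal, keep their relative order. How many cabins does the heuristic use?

Sorted descending: 24, 23, 19, 12, 11, 9, 8, 6, 4, 4.
  24 → cabin 1 (new)  [load 24/25]
  23 → cabin 2 (new)  [load 23/25]
  19 → cabin 3 (new)  [load 19/25]
  12 → cabin 4 (new)  [load 12/25]
  11 → cabin 4  [load 23/25]
  9 → cabin 5 (new)  [load 9/25]
  8 → cabin 5  [load 17/25]
  6 → cabin 3  [load 25/25]
  4 → cabin 5  [load 21/25]
  4 → cabin 5  [load 25/25]
5 cabins opened.

5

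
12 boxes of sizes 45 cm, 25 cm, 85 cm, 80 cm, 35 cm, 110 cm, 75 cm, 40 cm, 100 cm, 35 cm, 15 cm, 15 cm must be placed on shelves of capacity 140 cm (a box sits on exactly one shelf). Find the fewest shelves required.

5

Total = 110 + 100 + 85 + 80 + 75 + 45 + 40 + 35 + 35 + 25 + 15 + 15 = 660 cm.
Lower bound: ⌈660/140⌉ = 5 shelves.
A packing using 5 shelves:
  shelf 1: 110 + 25 = 135
  shelf 2: 100 + 40 = 140
  shelf 3: 85 + 45 = 130
  shelf 4: 80 + 35 + 15 = 130
  shelf 5: 75 + 35 + 15 = 125
This matches the lower bound, so 5 is optimal.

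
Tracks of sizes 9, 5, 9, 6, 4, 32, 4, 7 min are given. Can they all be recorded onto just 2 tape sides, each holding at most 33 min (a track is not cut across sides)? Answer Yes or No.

No

Total = 76 min; ⌈76/33⌉ = 3.
At least 3 tape sides are required, but only 2 are allowed.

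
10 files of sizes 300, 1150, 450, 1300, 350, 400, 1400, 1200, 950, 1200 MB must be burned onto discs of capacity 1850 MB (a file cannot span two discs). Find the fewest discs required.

6

Total = 1400 + 1300 + 1200 + 1200 + 1150 + 950 + 450 + 400 + 350 + 300 = 8700 MB.
Lower bound: ⌈8700/1850⌉ = 5 discs.
Also, 6 files each exceed 925 MB, and no two of those can share a disc, so at least 6 discs are needed.
A packing using 6 discs:
  disc 1: 1400 + 450 = 1850
  disc 2: 1300 + 400 = 1700
  disc 3: 1200 + 350 + 300 = 1850
  disc 4: 1200 = 1200
  disc 5: 1150 = 1150
  disc 6: 950 = 950
This matches the lower bound, so 6 is optimal.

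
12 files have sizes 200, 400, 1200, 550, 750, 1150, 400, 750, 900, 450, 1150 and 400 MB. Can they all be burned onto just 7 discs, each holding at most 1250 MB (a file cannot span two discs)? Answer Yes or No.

Total = 8300 MB; ⌈8300/1250⌉ = 7.
The bound of 7 does not rule out 7, but exhaustive search shows no assignment into 7 discs of capacity 1250 MB exists — the minimum is 8.

No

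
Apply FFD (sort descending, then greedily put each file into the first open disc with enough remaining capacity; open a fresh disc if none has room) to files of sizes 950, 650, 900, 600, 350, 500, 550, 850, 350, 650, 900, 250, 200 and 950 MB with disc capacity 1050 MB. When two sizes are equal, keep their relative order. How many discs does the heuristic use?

Sorted descending: 950, 950, 900, 900, 850, 650, 650, 600, 550, 500, 350, 350, 250, 200.
  950 → disc 1 (new)  [load 950/1050]
  950 → disc 2 (new)  [load 950/1050]
  900 → disc 3 (new)  [load 900/1050]
  900 → disc 4 (new)  [load 900/1050]
  850 → disc 5 (new)  [load 850/1050]
  650 → disc 6 (new)  [load 650/1050]
  650 → disc 7 (new)  [load 650/1050]
  600 → disc 8 (new)  [load 600/1050]
  550 → disc 9 (new)  [load 550/1050]
  500 → disc 9  [load 1050/1050]
  350 → disc 6  [load 1000/1050]
  350 → disc 7  [load 1000/1050]
  250 → disc 8  [load 850/1050]
  200 → disc 5  [load 1050/1050]
9 discs opened.

9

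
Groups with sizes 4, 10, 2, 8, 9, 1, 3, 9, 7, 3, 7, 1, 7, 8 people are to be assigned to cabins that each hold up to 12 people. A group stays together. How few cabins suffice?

8

Total = 10 + 9 + 9 + 8 + 8 + 7 + 7 + 7 + 4 + 3 + 3 + 2 + 1 + 1 = 79 people.
Lower bound: ⌈79/12⌉ = 7 cabins.
Also, 8 groups each exceed 6 people, and no two of those can share a cabin, so at least 8 cabins are needed.
A packing using 8 cabins:
  cabin 1: 10 + 2 = 12
  cabin 2: 9 + 3 = 12
  cabin 3: 9 + 3 = 12
  cabin 4: 8 + 4 = 12
  cabin 5: 8 + 1 + 1 = 10
  cabin 6: 7 = 7
  cabin 7: 7 = 7
  cabin 8: 7 = 7
This matches the lower bound, so 8 is optimal.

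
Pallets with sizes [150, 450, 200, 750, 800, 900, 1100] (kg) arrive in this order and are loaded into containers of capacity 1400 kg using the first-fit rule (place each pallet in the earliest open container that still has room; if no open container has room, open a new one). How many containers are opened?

  150 → container 1 (new)  [load 150/1400]
  450 → container 1  [load 600/1400]
  200 → container 1  [load 800/1400]
  750 → container 2 (new)  [load 750/1400]
  800 → container 3 (new)  [load 800/1400]
  900 → container 4 (new)  [load 900/1400]
  1100 → container 5 (new)  [load 1100/1400]
5 containers opened.

5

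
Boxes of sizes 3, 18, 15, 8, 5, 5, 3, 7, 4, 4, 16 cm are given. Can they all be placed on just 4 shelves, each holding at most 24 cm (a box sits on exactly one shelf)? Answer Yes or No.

Yes

A valid assignment using 4 shelves:
  shelf 1: 18 + 5 = 23
  shelf 2: 16 + 8 = 24
  shelf 3: 15 + 7 = 22
  shelf 4: 5 + 4 + 4 + 3 + 3 = 19
Every load is within 24 cm, so 4 shelves suffice.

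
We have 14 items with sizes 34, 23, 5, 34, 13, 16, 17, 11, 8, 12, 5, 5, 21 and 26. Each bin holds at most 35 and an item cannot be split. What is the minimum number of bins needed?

Total = 34 + 34 + 26 + 23 + 21 + 17 + 16 + 13 + 12 + 11 + 8 + 5 + 5 + 5 = 230.
Lower bound: ⌈230/35⌉ = 7 bins.
A packing using 7 bins:
  bin 1: 34 = 34
  bin 2: 34 = 34
  bin 3: 26 + 8 = 34
  bin 4: 23 + 12 = 35
  bin 5: 21 + 13 = 34
  bin 6: 17 + 16 = 33
  bin 7: 11 + 5 + 5 + 5 = 26
This matches the lower bound, so 7 is optimal.

7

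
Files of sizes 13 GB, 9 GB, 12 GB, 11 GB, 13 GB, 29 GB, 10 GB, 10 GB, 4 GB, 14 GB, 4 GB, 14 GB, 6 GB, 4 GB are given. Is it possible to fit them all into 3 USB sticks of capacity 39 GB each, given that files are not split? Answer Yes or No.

Total = 153 GB; ⌈153/39⌉ = 4.
At least 4 USB sticks are required, but only 3 are allowed.

No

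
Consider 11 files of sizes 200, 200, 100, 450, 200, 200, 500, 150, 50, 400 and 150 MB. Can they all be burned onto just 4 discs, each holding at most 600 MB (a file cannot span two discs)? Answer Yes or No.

No

Total = 2600 MB; ⌈2600/600⌉ = 5.
At least 5 discs are required, but only 4 are allowed.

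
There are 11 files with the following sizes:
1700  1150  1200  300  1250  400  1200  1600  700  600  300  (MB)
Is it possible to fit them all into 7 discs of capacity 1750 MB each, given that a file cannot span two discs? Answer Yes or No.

A valid assignment using 7 discs:
  disc 1: 1700 = 1700
  disc 2: 1600 = 1600
  disc 3: 1250 + 400 = 1650
  disc 4: 1200 + 300 = 1500
  disc 5: 1200 + 300 = 1500
  disc 6: 1150 + 600 = 1750
  disc 7: 700 = 700
Every load is within 1750 MB, so 7 discs suffice.

Yes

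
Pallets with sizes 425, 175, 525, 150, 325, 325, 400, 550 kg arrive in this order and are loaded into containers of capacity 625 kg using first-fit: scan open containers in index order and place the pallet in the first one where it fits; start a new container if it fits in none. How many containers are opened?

6

  425 → container 1 (new)  [load 425/625]
  175 → container 1  [load 600/625]
  525 → container 2 (new)  [load 525/625]
  150 → container 3 (new)  [load 150/625]
  325 → container 3  [load 475/625]
  325 → container 4 (new)  [load 325/625]
  400 → container 5 (new)  [load 400/625]
  550 → container 6 (new)  [load 550/625]
6 containers opened.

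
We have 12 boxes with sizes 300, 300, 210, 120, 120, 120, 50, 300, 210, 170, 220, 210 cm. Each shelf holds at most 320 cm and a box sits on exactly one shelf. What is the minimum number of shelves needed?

Total = 300 + 300 + 300 + 220 + 210 + 210 + 210 + 170 + 120 + 120 + 120 + 50 = 2330 cm.
Lower bound: ⌈2330/320⌉ = 8 shelves.
A packing using 9 shelves:
  shelf 1: 300 = 300
  shelf 2: 300 = 300
  shelf 3: 300 = 300
  shelf 4: 220 + 50 = 270
  shelf 5: 210 = 210
  shelf 6: 210 = 210
  shelf 7: 210 = 210
  shelf 8: 170 + 120 = 290
  shelf 9: 120 + 120 = 240
No arrangement into 8 shelves stays within capacity, so 9 is optimal.

9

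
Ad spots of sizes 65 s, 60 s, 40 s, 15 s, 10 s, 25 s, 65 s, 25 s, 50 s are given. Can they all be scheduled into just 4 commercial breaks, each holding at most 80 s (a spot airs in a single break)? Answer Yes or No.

Total = 355 s; ⌈355/80⌉ = 5.
At least 5 commercial breaks are required, but only 4 are allowed.

No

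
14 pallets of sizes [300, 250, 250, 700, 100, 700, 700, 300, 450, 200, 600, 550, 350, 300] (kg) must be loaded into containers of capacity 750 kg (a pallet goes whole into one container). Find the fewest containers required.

Total = 700 + 700 + 700 + 600 + 550 + 450 + 350 + 300 + 300 + 300 + 250 + 250 + 200 + 100 = 5750 kg.
Lower bound: ⌈5750/750⌉ = 8 containers.
A packing using 9 containers:
  container 1: 700 = 700
  container 2: 700 = 700
  container 3: 700 = 700
  container 4: 600 + 100 = 700
  container 5: 550 + 200 = 750
  container 6: 450 + 300 = 750
  container 7: 350 + 300 = 650
  container 8: 300 + 250 = 550
  container 9: 250 = 250
No arrangement into 8 containers stays within capacity, so 9 is optimal.

9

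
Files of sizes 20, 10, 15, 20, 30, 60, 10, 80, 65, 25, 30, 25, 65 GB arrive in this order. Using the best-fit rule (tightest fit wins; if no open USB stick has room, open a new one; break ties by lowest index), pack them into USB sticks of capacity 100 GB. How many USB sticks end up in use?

5

  20 → USB stick 1 (new)  [load 20/100]
  10 → USB stick 1  [load 30/100]
  15 → USB stick 1  [load 45/100]
  20 → USB stick 1  [load 65/100]
  30 → USB stick 1  [load 95/100]
  60 → USB stick 2 (new)  [load 60/100]
  10 → USB stick 2  [load 70/100]
  80 → USB stick 3 (new)  [load 80/100]
  65 → USB stick 4 (new)  [load 65/100]
  25 → USB stick 2  [load 95/100]
  30 → USB stick 4  [load 95/100]
  25 → USB stick 5 (new)  [load 25/100]
  65 → USB stick 5  [load 90/100]
5 USB sticks opened.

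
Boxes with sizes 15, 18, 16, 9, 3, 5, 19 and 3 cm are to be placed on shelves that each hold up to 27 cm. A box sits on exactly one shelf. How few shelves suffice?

4

Total = 19 + 18 + 16 + 15 + 9 + 5 + 3 + 3 = 88 cm.
Lower bound: ⌈88/27⌉ = 4 shelves.
A packing using 4 shelves:
  shelf 1: 19 + 5 + 3 = 27
  shelf 2: 18 + 9 = 27
  shelf 3: 16 + 3 = 19
  shelf 4: 15 = 15
This matches the lower bound, so 4 is optimal.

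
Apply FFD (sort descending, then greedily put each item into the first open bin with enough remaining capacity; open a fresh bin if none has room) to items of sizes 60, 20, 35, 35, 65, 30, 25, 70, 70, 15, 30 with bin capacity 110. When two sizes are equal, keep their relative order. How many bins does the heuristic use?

Sorted descending: 70, 70, 65, 60, 35, 35, 30, 30, 25, 20, 15.
  70 → bin 1 (new)  [load 70/110]
  70 → bin 2 (new)  [load 70/110]
  65 → bin 3 (new)  [load 65/110]
  60 → bin 4 (new)  [load 60/110]
  35 → bin 1  [load 105/110]
  35 → bin 2  [load 105/110]
  30 → bin 3  [load 95/110]
  30 → bin 4  [load 90/110]
  25 → bin 5 (new)  [load 25/110]
  20 → bin 4  [load 110/110]
  15 → bin 3  [load 110/110]
5 bins opened.

5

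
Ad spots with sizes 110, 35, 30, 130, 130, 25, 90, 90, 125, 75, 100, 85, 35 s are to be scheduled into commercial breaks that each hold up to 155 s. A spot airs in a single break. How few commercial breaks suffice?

9

Total = 130 + 130 + 125 + 110 + 100 + 90 + 90 + 85 + 75 + 35 + 35 + 30 + 25 = 1060 s.
Lower bound: ⌈1060/155⌉ = 7 commercial breaks.
Also, 8 ad spots each exceed 155/2 s, and no two of those can share a break, so at least 8 commercial breaks are needed.
A packing using 9 commercial breaks:
  break 1: 130 + 25 = 155
  break 2: 130 = 130
  break 3: 125 + 30 = 155
  break 4: 110 + 35 = 145
  break 5: 100 + 35 = 135
  break 6: 90 = 90
  break 7: 90 = 90
  break 8: 85 = 85
  break 9: 75 = 75
No arrangement into 8 commercial breaks stays within capacity, so 9 is optimal.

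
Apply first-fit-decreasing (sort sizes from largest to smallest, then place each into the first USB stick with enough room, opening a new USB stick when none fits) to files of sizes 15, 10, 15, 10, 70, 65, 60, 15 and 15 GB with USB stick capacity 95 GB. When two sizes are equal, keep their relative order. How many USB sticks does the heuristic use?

Sorted descending: 70, 65, 60, 15, 15, 15, 15, 10, 10.
  70 → USB stick 1 (new)  [load 70/95]
  65 → USB stick 2 (new)  [load 65/95]
  60 → USB stick 3 (new)  [load 60/95]
  15 → USB stick 1  [load 85/95]
  15 → USB stick 2  [load 80/95]
  15 → USB stick 2  [load 95/95]
  15 → USB stick 3  [load 75/95]
  10 → USB stick 1  [load 95/95]
  10 → USB stick 3  [load 85/95]
3 USB sticks opened.

3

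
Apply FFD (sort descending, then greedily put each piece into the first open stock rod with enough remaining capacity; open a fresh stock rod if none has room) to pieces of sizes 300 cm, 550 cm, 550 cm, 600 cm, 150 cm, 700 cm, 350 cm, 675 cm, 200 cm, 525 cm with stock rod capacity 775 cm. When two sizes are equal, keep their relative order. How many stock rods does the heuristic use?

Sorted descending: 700, 675, 600, 550, 550, 525, 350, 300, 200, 150.
  700 → stock rod 1 (new)  [load 700/775]
  675 → stock rod 2 (new)  [load 675/775]
  600 → stock rod 3 (new)  [load 600/775]
  550 → stock rod 4 (new)  [load 550/775]
  550 → stock rod 5 (new)  [load 550/775]
  525 → stock rod 6 (new)  [load 525/775]
  350 → stock rod 7 (new)  [load 350/775]
  300 → stock rod 7  [load 650/775]
  200 → stock rod 4  [load 750/775]
  150 → stock rod 3  [load 750/775]
7 stock rods opened.

7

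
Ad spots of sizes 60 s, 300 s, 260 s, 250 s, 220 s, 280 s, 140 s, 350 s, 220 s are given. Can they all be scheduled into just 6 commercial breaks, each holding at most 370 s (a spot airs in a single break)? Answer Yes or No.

Total = 2080 s; ⌈2080/370⌉ = 6.
7 ad spots each exceed half the capacity and cannot share a break, forcing at least 7 commercial breaks.
At least 7 commercial breaks are required, but only 6 are allowed.

No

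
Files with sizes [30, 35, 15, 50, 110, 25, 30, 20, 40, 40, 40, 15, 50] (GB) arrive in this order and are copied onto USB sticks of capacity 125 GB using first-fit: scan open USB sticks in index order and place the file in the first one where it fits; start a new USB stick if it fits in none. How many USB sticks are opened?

  30 → USB stick 1 (new)  [load 30/125]
  35 → USB stick 1  [load 65/125]
  15 → USB stick 1  [load 80/125]
  50 → USB stick 2 (new)  [load 50/125]
  110 → USB stick 3 (new)  [load 110/125]
  25 → USB stick 1  [load 105/125]
  30 → USB stick 2  [load 80/125]
  20 → USB stick 1  [load 125/125]
  40 → USB stick 2  [load 120/125]
  40 → USB stick 4 (new)  [load 40/125]
  40 → USB stick 4  [load 80/125]
  15 → USB stick 3  [load 125/125]
  50 → USB stick 5 (new)  [load 50/125]
5 USB sticks opened.

5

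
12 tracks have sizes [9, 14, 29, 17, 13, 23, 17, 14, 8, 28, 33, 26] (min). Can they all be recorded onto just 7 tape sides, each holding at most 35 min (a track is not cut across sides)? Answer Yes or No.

No

Total = 231 min; ⌈231/35⌉ = 7.
The bound of 7 does not rule out 7, but exhaustive search shows no assignment into 7 tape sides of capacity 35 min exists — the minimum is 8.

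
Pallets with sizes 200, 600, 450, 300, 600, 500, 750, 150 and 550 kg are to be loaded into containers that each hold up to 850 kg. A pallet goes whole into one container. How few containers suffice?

Total = 750 + 600 + 600 + 550 + 500 + 450 + 300 + 200 + 150 = 4100 kg.
Lower bound: ⌈4100/850⌉ = 5 containers.
Also, 6 pallets each exceed 425 kg, and no two of those can share a container, so at least 6 containers are needed.
A packing using 6 containers:
  container 1: 750 = 750
  container 2: 600 + 200 = 800
  container 3: 600 + 150 = 750
  container 4: 550 + 300 = 850
  container 5: 500 = 500
  container 6: 450 = 450
This matches the lower bound, so 6 is optimal.

6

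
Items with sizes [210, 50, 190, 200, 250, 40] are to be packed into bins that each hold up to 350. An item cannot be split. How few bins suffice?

4

Total = 250 + 210 + 200 + 190 + 50 + 40 = 940.
Lower bound: ⌈940/350⌉ = 3 bins.
Also, 4 items each exceed 175, and no two of those can share a bin, so at least 4 bins are needed.
A packing using 4 bins:
  bin 1: 250 + 50 + 40 = 340
  bin 2: 210 = 210
  bin 3: 200 = 200
  bin 4: 190 = 190
This matches the lower bound, so 4 is optimal.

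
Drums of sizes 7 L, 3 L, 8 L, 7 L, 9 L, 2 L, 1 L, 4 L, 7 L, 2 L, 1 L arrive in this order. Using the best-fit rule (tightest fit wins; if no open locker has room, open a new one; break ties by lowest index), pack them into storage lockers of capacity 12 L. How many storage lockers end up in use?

  7 → locker 1 (new)  [load 7/12]
  3 → locker 1  [load 10/12]
  8 → locker 2 (new)  [load 8/12]
  7 → locker 3 (new)  [load 7/12]
  9 → locker 4 (new)  [load 9/12]
  2 → locker 1  [load 12/12]
  1 → locker 4  [load 10/12]
  4 → locker 2  [load 12/12]
  7 → locker 5 (new)  [load 7/12]
  2 → locker 4  [load 12/12]
  1 → locker 3  [load 8/12]
5 storage lockers opened.

5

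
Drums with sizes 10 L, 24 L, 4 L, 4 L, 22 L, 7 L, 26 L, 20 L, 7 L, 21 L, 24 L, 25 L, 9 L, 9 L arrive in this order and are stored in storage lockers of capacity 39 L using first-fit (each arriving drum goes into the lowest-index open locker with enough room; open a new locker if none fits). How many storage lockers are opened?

  10 → locker 1 (new)  [load 10/39]
  24 → locker 1  [load 34/39]
  4 → locker 1  [load 38/39]
  4 → locker 2 (new)  [load 4/39]
  22 → locker 2  [load 26/39]
  7 → locker 2  [load 33/39]
  26 → locker 3 (new)  [load 26/39]
  20 → locker 4 (new)  [load 20/39]
  7 → locker 3  [load 33/39]
  21 → locker 5 (new)  [load 21/39]
  24 → locker 6 (new)  [load 24/39]
  25 → locker 7 (new)  [load 25/39]
  9 → locker 4  [load 29/39]
  9 → locker 4  [load 38/39]
7 storage lockers opened.

7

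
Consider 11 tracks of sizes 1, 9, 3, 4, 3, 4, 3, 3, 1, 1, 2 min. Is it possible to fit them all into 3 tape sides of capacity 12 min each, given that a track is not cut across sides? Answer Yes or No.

A valid assignment using 3 tape sides:
  side 1: 9 + 3 = 12
  side 2: 4 + 4 + 3 + 1 = 12
  side 3: 3 + 3 + 2 + 1 + 1 = 10
Every load is within 12 min, so 3 tape sides suffice.

Yes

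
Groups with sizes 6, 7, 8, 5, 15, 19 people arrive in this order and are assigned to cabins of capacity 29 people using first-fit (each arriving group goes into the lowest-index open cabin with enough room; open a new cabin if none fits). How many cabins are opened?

3

  6 → cabin 1 (new)  [load 6/29]
  7 → cabin 1  [load 13/29]
  8 → cabin 1  [load 21/29]
  5 → cabin 1  [load 26/29]
  15 → cabin 2 (new)  [load 15/29]
  19 → cabin 3 (new)  [load 19/29]
3 cabins opened.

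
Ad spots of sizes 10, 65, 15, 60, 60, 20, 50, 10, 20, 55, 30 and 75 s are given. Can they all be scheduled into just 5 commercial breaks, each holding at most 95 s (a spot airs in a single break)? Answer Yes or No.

No

Total = 470 s; ⌈470/95⌉ = 5.
6 ad spots each exceed half the capacity and cannot share a break, forcing at least 6 commercial breaks.
At least 6 commercial breaks are required, but only 5 are allowed.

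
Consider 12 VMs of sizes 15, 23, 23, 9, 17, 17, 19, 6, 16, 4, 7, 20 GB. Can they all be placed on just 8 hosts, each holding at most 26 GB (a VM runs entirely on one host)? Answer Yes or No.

Yes

A valid assignment using 8 hosts:
  host 1: 23 = 23
  host 2: 23 = 23
  host 3: 20 + 6 = 26
  host 4: 19 + 7 = 26
  host 5: 17 + 9 = 26
  host 6: 17 + 4 = 21
  host 7: 16 = 16
  host 8: 15 = 15
Every load is within 26 GB, so 8 hosts suffice.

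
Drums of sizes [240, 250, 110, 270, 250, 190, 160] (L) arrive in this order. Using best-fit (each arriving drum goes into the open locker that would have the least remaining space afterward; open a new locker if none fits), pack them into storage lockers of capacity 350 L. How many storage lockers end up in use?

  240 → locker 1 (new)  [load 240/350]
  250 → locker 2 (new)  [load 250/350]
  110 → locker 1  [load 350/350]
  270 → locker 3 (new)  [load 270/350]
  250 → locker 4 (new)  [load 250/350]
  190 → locker 5 (new)  [load 190/350]
  160 → locker 5  [load 350/350]
5 storage lockers opened.

5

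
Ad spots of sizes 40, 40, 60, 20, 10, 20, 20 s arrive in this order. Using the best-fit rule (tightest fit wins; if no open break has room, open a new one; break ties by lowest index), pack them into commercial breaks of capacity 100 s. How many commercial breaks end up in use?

  40 → break 1 (new)  [load 40/100]
  40 → break 1  [load 80/100]
  60 → break 2 (new)  [load 60/100]
  20 → break 1  [load 100/100]
  10 → break 2  [load 70/100]
  20 → break 2  [load 90/100]
  20 → break 3 (new)  [load 20/100]
3 commercial breaks opened.

3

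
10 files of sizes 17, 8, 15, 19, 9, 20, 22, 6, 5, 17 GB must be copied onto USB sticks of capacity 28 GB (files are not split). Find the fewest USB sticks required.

6

Total = 22 + 20 + 19 + 17 + 17 + 15 + 9 + 8 + 6 + 5 = 138 GB.
Lower bound: ⌈138/28⌉ = 5 USB sticks.
Also, 6 files each exceed 14 GB, and no two of those can share a USB stick, so at least 6 USB sticks are needed.
A packing using 6 USB sticks:
  USB stick 1: 22 + 6 = 28
  USB stick 2: 20 + 8 = 28
  USB stick 3: 19 + 9 = 28
  USB stick 4: 17 + 5 = 22
  USB stick 5: 17 = 17
  USB stick 6: 15 = 15
This matches the lower bound, so 6 is optimal.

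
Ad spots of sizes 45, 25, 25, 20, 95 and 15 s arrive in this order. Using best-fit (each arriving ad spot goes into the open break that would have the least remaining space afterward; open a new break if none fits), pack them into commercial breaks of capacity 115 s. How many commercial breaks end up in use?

  45 → break 1 (new)  [load 45/115]
  25 → break 1  [load 70/115]
  25 → break 1  [load 95/115]
  20 → break 1  [load 115/115]
  95 → break 2 (new)  [load 95/115]
  15 → break 2  [load 110/115]
2 commercial breaks opened.

2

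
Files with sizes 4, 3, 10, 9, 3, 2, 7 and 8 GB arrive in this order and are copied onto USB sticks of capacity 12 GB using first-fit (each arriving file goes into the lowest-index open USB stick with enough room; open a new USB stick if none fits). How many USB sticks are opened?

  4 → USB stick 1 (new)  [load 4/12]
  3 → USB stick 1  [load 7/12]
  10 → USB stick 2 (new)  [load 10/12]
  9 → USB stick 3 (new)  [load 9/12]
  3 → USB stick 1  [load 10/12]
  2 → USB stick 1  [load 12/12]
  7 → USB stick 4 (new)  [load 7/12]
  8 → USB stick 5 (new)  [load 8/12]
5 USB sticks opened.

5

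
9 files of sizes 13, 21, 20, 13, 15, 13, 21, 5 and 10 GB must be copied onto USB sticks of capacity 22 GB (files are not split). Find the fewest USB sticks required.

8

Total = 21 + 21 + 20 + 15 + 13 + 13 + 13 + 10 + 5 = 131 GB.
Lower bound: ⌈131/22⌉ = 6 USB sticks.
Also, 7 files each exceed 11 GB, and no two of those can share a USB stick, so at least 7 USB sticks are needed.
A packing using 8 USB sticks:
  USB stick 1: 21 = 21
  USB stick 2: 21 = 21
  USB stick 3: 20 = 20
  USB stick 4: 15 + 5 = 20
  USB stick 5: 13 = 13
  USB stick 6: 13 = 13
  USB stick 7: 13 = 13
  USB stick 8: 10 = 10
No arrangement into 7 USB sticks stays within capacity, so 8 is optimal.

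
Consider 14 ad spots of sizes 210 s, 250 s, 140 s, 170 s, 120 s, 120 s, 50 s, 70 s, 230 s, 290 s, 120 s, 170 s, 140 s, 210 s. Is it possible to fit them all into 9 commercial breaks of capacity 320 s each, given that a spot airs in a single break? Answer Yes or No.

Yes

A valid assignment using 9 commercial breaks:
  break 1: 290 = 290
  break 2: 250 + 70 = 320
  break 3: 230 + 50 = 280
  break 4: 210 = 210
  break 5: 210 = 210
  break 6: 170 + 140 = 310
  break 7: 170 + 140 = 310
  break 8: 120 + 120 = 240
  break 9: 120 = 120
Every load is within 320 s, so 9 commercial breaks suffice.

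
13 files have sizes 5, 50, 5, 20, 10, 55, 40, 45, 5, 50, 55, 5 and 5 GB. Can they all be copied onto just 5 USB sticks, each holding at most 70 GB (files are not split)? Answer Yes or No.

Total = 350 GB; ⌈350/70⌉ = 5.
6 files each exceed half the capacity and cannot share a USB stick, forcing at least 6 USB sticks.
At least 6 USB sticks are required, but only 5 are allowed.

No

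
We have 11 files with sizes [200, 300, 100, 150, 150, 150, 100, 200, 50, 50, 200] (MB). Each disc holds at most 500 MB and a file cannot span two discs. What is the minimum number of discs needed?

Total = 300 + 200 + 200 + 200 + 150 + 150 + 150 + 100 + 100 + 50 + 50 = 1650 MB.
Lower bound: ⌈1650/500⌉ = 4 discs.
A packing using 4 discs:
  disc 1: 300 + 200 = 500
  disc 2: 200 + 200 + 100 = 500
  disc 3: 150 + 150 + 150 + 50 = 500
  disc 4: 100 + 50 = 150
This matches the lower bound, so 4 is optimal.

4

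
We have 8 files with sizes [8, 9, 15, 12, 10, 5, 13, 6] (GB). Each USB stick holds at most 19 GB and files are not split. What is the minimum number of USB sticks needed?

Total = 15 + 13 + 12 + 10 + 9 + 8 + 6 + 5 = 78 GB.
Lower bound: ⌈78/19⌉ = 5 USB sticks.
A packing using 5 USB sticks:
  USB stick 1: 15 = 15
  USB stick 2: 13 + 6 = 19
  USB stick 3: 12 + 5 = 17
  USB stick 4: 10 + 9 = 19
  USB stick 5: 8 = 8
This matches the lower bound, so 5 is optimal.

5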